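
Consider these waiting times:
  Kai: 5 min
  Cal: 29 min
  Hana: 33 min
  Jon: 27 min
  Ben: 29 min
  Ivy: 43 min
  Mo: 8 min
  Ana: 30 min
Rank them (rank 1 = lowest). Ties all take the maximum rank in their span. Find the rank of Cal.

Sorted (ascending): 5, 8, 27, 29, 29, 30, 33, 43
The 2 values of 29 occupy positions 4–5 → each gets rank 5.
Cal has value 29 min → rank 5.

5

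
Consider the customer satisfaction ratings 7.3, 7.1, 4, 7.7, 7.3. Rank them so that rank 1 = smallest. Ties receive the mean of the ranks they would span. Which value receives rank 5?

Sorted (ascending): 4, 7.1, 7.3, 7.3, 7.7
The 2 values of 7.3 occupy positions 3–4 → average rank (3+4)/2 = 3.5.
Rank 5 → value 7.7.

7.7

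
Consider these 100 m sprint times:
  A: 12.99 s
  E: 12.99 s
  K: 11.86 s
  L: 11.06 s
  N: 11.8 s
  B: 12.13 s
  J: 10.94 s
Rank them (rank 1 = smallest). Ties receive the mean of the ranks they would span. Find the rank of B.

5

Sorted (ascending): 10.94, 11.06, 11.8, 11.86, 12.13, 12.99, 12.99
The 2 values of 12.99 occupy positions 6–7 → average rank (6+7)/2 = 6.5.
B has value 12.13 s → rank 5.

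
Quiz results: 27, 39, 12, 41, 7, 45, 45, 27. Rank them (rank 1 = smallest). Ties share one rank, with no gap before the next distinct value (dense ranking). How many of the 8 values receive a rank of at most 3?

4

Sorted (ascending): 7, 12, 27, 27, 39, 41, 45, 45
The 2 values of 27 share dense rank 3.
The 2 values of 45 share dense rank 6.
Remaining distinct values take the next consecutive integers.
Ranks ≤ 3: {1, 2, 3, 3} → 4 values.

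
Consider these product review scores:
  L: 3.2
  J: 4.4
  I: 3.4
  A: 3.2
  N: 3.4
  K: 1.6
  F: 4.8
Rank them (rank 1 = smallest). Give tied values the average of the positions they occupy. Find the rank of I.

4.5

Sorted (ascending): 1.6, 3.2, 3.2, 3.4, 3.4, 4.4, 4.8
The 2 values of 3.2 occupy positions 2–3 → average rank (2+3)/2 = 2.5.
The 2 values of 3.4 occupy positions 4–5 → average rank (4+5)/2 = 4.5.
I has value 3.4 → rank 4.5.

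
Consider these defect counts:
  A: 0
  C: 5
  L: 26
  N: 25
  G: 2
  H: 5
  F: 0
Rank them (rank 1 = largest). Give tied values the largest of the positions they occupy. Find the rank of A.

Sorted (descending): 26, 25, 5, 5, 2, 0, 0
The 2 values of 5 occupy positions 3–4 → each gets rank 4.
The 2 values of 0 occupy positions 6–7 → each gets rank 7.
A has value 0 → rank 7.

7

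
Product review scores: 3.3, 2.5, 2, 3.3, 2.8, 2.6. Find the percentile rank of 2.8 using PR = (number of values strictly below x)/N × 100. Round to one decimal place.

50.0

N = 6.
Strictly below 2.8: 3. Equal to 2.8: 1.
PR = 3/6 × 100 = 50.0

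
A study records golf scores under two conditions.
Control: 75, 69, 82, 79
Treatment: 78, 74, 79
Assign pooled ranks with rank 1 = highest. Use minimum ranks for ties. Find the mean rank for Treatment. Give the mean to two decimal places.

4.00

Sorted (descending): 82, 79, 79, 78, 75, 74, 69
The 2 values of 79 occupy positions 2–3 → each gets rank 2.
Treatment values → pooled ranks: 78→4, 74→6, 79→2
Mean rank = (4 + 6 + 2) / 3 = 4.00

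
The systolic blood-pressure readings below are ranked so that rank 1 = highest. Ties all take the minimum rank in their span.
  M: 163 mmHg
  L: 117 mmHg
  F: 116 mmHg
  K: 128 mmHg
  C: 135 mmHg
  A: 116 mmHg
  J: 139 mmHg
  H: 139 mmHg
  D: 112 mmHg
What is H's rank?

2

Sorted (descending): 163, 139, 139, 135, 128, 117, 116, 116, 112
The 2 values of 139 occupy positions 2–3 → each gets rank 2.
The 2 values of 116 occupy positions 7–8 → each gets rank 7.
H has value 139 mmHg → rank 2.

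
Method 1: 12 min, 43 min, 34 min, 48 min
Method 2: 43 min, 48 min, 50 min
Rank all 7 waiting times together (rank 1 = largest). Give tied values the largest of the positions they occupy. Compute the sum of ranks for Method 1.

21

Sorted (descending): 50, 48, 48, 43, 43, 34, 12
The 2 values of 48 occupy positions 2–3 → each gets rank 3.
The 2 values of 43 occupy positions 4–5 → each gets rank 5.
Method 1 values → pooled ranks: 12→7, 43→5, 34→6, 48→3
Rank sum = 7 + 5 + 6 + 3 = 21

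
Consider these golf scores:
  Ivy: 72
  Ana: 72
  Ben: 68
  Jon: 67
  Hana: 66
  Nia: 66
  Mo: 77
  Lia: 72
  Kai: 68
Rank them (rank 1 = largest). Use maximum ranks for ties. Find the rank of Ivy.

4

Sorted (descending): 77, 72, 72, 72, 68, 68, 67, 66, 66
The 3 values of 72 occupy positions 2–4 → each gets rank 4.
The 2 values of 68 occupy positions 5–6 → each gets rank 6.
The 2 values of 66 occupy positions 8–9 → each gets rank 9.
Ivy has value 72 → rank 4.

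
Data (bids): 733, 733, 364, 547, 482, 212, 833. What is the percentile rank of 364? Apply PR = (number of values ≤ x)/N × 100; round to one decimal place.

N = 7.
Strictly below 364: 1. Equal to 364: 1.
PR = 2/7 × 100 = 28.6

28.6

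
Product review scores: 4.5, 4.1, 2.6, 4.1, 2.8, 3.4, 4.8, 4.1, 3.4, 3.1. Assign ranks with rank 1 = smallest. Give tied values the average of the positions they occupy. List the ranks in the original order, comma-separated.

Sorted (ascending): 2.6, 2.8, 3.1, 3.4, 3.4, 4.1, 4.1, 4.1, 4.5, 4.8
The 2 values of 3.4 occupy positions 4–5 → average rank (4+5)/2 = 4.5.
The 3 values of 4.1 occupy positions 6–8 → average rank 7.

9, 7, 1, 7, 2, 4.5, 10, 7, 4.5, 3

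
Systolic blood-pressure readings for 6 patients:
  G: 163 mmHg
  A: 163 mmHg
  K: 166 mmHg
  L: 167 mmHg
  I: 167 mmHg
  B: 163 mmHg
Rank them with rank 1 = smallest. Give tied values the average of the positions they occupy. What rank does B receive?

Sorted (ascending): 163, 163, 163, 166, 167, 167
The 3 values of 163 occupy positions 1–3 → average rank 2.
The 2 values of 167 occupy positions 5–6 → average rank (5+6)/2 = 5.5.
B has value 163 mmHg → rank 2.

2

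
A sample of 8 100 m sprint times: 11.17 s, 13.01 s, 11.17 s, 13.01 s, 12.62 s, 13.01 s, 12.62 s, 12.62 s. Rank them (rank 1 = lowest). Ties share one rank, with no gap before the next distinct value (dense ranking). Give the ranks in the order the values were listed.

Sorted (ascending): 11.17, 11.17, 12.62, 12.62, 12.62, 13.01, 13.01, 13.01
The 2 values of 11.17 share dense rank 1.
The 3 values of 12.62 share dense rank 2.
The 3 values of 13.01 share dense rank 3.

1, 3, 1, 3, 2, 3, 2, 2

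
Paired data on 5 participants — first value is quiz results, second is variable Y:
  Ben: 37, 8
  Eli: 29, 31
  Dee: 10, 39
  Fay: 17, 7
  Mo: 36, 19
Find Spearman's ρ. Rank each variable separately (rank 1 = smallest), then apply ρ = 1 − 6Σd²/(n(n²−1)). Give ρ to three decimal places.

-0.400

Ranks of variable 1: 5, 3, 1, 2, 4
Ranks of variable 2: 2, 4, 5, 1, 3
d = r₁ − r₂: 3, -1, -4, 1, 1
d²: 9, 1, 16, 1, 1; Σd² = 28
ρ = 1 − 6·28/(5·24) = 1 − 168/120 = -0.400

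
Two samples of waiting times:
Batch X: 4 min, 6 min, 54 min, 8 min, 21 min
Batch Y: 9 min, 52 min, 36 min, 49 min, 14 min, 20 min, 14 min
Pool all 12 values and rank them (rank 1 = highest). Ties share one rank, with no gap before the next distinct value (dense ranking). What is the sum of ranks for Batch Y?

37

Sorted (descending): 54, 52, 49, 36, 21, 20, 14, 14, 9, 8, 6, 4
The 2 values of 14 share dense rank 7.
Remaining distinct values take the next consecutive integers.
Batch Y values → pooled ranks: 9→8, 52→2, 36→4, 49→3, 14→7, 20→6, 14→7
Rank sum = 8 + 2 + 4 + 3 + 7 + 6 + 7 = 37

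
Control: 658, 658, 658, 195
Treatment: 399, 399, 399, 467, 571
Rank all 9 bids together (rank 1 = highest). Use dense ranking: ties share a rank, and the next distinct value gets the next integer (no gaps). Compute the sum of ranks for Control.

8

Sorted (descending): 658, 658, 658, 571, 467, 399, 399, 399, 195
The 3 values of 658 share dense rank 1.
The 3 values of 399 share dense rank 4.
Remaining distinct values take the next consecutive integers.
Control values → pooled ranks: 658→1, 658→1, 658→1, 195→5
Rank sum = 1 + 1 + 1 + 5 = 8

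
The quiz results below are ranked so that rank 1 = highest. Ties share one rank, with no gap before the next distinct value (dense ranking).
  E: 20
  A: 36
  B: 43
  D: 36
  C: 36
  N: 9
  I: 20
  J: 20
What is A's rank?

Sorted (descending): 43, 36, 36, 36, 20, 20, 20, 9
The 3 values of 36 share dense rank 2.
The 3 values of 20 share dense rank 3.
Remaining distinct values take the next consecutive integers.
A has value 36 → rank 2.

2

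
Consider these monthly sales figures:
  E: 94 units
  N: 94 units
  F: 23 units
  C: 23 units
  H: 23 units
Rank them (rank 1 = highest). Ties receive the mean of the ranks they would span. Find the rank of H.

4

Sorted (descending): 94, 94, 23, 23, 23
The 2 values of 94 occupy positions 1–2 → average rank (1+2)/2 = 1.5.
The 3 values of 23 occupy positions 3–5 → average rank 4.
H has value 23 units → rank 4.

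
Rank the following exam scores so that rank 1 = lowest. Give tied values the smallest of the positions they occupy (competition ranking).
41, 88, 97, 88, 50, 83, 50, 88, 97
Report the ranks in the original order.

Sorted (ascending): 41, 50, 50, 83, 88, 88, 88, 97, 97
The 2 values of 50 occupy positions 2–3 → each gets rank 2.
The 3 values of 88 occupy positions 5–7 → each gets rank 5.
The 2 values of 97 occupy positions 8–9 → each gets rank 8.

1, 5, 8, 5, 2, 4, 2, 5, 8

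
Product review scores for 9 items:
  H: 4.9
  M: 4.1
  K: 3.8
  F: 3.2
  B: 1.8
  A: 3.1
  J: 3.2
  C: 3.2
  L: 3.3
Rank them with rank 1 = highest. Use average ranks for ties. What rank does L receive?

Sorted (descending): 4.9, 4.1, 3.8, 3.3, 3.2, 3.2, 3.2, 3.1, 1.8
The 3 values of 3.2 occupy positions 5–7 → average rank 6.
L has value 3.3 → rank 4.

4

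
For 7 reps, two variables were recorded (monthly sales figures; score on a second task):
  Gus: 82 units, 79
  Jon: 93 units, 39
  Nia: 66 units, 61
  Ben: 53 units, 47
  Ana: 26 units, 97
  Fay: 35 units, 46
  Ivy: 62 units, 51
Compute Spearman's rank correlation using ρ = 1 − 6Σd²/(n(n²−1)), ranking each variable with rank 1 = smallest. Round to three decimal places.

-0.286

Ranks of variable 1: 6, 7, 5, 3, 1, 2, 4
Ranks of variable 2: 6, 1, 5, 3, 7, 2, 4
d = r₁ − r₂: 0, 6, 0, 0, -6, 0, 0
d²: 0, 36, 0, 0, 36, 0, 0; Σd² = 72
ρ = 1 − 6·72/(7·48) = 1 − 432/336 = -0.286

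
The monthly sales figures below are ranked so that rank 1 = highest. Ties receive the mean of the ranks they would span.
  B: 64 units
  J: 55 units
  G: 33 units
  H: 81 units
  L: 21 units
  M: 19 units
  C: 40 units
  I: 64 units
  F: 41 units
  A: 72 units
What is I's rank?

3.5

Sorted (descending): 81, 72, 64, 64, 55, 41, 40, 33, 21, 19
The 2 values of 64 occupy positions 3–4 → average rank (3+4)/2 = 3.5.
I has value 64 units → rank 3.5.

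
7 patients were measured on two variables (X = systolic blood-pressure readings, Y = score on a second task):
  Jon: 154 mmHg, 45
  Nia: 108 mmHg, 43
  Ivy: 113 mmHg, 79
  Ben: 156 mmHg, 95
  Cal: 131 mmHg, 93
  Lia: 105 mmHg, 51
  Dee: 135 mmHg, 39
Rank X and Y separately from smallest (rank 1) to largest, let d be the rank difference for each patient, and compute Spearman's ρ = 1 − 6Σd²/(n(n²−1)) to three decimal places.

0.250

Ranks of variable 1: 6, 2, 3, 7, 4, 1, 5
Ranks of variable 2: 3, 2, 5, 7, 6, 4, 1
d = r₁ − r₂: 3, 0, -2, 0, -2, -3, 4
d²: 9, 0, 4, 0, 4, 9, 16; Σd² = 42
ρ = 1 − 6·42/(7·48) = 1 − 252/336 = 0.250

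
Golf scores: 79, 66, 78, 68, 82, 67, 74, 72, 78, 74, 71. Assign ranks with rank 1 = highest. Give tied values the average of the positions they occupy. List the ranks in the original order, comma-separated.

Sorted (descending): 82, 79, 78, 78, 74, 74, 72, 71, 68, 67, 66
The 2 values of 78 occupy positions 3–4 → average rank (3+4)/2 = 3.5.
The 2 values of 74 occupy positions 5–6 → average rank (5+6)/2 = 5.5.

2, 11, 3.5, 9, 1, 10, 5.5, 7, 3.5, 5.5, 8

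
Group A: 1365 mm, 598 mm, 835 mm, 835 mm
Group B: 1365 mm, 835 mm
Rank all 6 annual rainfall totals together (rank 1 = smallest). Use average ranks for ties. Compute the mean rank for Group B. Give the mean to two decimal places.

Sorted (ascending): 598, 835, 835, 835, 1365, 1365
The 3 values of 835 occupy positions 2–4 → average rank 3.
The 2 values of 1365 occupy positions 5–6 → average rank (5+6)/2 = 5.5.
Group B values → pooled ranks: 1365→5.5, 835→3
Mean rank = (5.5 + 3) / 2 = 4.25

4.25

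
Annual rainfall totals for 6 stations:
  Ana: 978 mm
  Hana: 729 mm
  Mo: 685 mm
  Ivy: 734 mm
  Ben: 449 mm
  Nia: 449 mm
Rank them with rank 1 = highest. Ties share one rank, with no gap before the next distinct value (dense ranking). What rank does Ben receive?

5

Sorted (descending): 978, 734, 729, 685, 449, 449
The 2 values of 449 share dense rank 5.
Remaining distinct values take the next consecutive integers.
Ben has value 449 mm → rank 5.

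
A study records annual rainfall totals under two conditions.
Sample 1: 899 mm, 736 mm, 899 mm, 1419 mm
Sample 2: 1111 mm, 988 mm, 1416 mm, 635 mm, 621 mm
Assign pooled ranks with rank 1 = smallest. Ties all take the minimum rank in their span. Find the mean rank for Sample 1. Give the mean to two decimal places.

Sorted (ascending): 621, 635, 736, 899, 899, 988, 1111, 1416, 1419
The 2 values of 899 occupy positions 4–5 → each gets rank 4.
Sample 1 values → pooled ranks: 899→4, 736→3, 899→4, 1419→9
Mean rank = (4 + 3 + 4 + 9) / 4 = 5.00

5.00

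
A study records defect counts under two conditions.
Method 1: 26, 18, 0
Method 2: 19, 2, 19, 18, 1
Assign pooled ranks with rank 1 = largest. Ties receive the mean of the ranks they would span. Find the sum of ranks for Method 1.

13.5

Sorted (descending): 26, 19, 19, 18, 18, 2, 1, 0
The 2 values of 19 occupy positions 2–3 → average rank (2+3)/2 = 2.5.
The 2 values of 18 occupy positions 4–5 → average rank (4+5)/2 = 4.5.
Method 1 values → pooled ranks: 26→1, 18→4.5, 0→8
Rank sum = 1 + 4.5 + 8 = 13.5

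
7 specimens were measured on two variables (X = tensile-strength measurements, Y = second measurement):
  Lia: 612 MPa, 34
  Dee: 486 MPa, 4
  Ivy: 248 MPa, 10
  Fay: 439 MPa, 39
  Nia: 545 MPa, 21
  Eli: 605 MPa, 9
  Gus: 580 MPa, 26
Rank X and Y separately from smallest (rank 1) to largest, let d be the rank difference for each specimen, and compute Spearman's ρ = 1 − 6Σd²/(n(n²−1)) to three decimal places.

0.107

Ranks of variable 1: 7, 3, 1, 2, 4, 6, 5
Ranks of variable 2: 6, 1, 3, 7, 4, 2, 5
d = r₁ − r₂: 1, 2, -2, -5, 0, 4, 0
d²: 1, 4, 4, 25, 0, 16, 0; Σd² = 50
ρ = 1 − 6·50/(7·48) = 1 − 300/336 = 0.107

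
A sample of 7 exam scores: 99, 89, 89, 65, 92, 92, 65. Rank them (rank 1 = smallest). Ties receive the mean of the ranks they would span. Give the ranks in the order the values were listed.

Sorted (ascending): 65, 65, 89, 89, 92, 92, 99
The 2 values of 65 occupy positions 1–2 → average rank (1+2)/2 = 1.5.
The 2 values of 89 occupy positions 3–4 → average rank (3+4)/2 = 3.5.
The 2 values of 92 occupy positions 5–6 → average rank (5+6)/2 = 5.5.

7, 3.5, 3.5, 1.5, 5.5, 5.5, 1.5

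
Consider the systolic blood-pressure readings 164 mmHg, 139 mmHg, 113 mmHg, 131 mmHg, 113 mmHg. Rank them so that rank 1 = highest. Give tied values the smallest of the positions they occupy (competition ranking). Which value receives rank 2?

139

Sorted (descending): 164, 139, 131, 113, 113
The 2 values of 113 occupy positions 4–5 → each gets rank 4.
Rank 2 → value 139.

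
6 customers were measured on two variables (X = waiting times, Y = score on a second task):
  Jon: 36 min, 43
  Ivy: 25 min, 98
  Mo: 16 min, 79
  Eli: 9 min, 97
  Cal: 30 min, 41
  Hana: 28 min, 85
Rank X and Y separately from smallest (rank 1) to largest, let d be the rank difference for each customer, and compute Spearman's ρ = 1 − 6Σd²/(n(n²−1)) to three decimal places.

-0.657

Ranks of variable 1: 6, 3, 2, 1, 5, 4
Ranks of variable 2: 2, 6, 3, 5, 1, 4
d = r₁ − r₂: 4, -3, -1, -4, 4, 0
d²: 16, 9, 1, 16, 16, 0; Σd² = 58
ρ = 1 − 6·58/(6·35) = 1 − 348/210 = -0.657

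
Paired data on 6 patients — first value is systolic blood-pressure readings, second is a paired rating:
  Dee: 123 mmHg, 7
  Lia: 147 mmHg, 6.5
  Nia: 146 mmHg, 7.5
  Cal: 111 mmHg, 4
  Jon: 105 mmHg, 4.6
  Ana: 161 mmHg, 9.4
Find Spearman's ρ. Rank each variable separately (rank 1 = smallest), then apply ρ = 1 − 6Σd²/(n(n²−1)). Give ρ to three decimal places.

Ranks of variable 1: 3, 5, 4, 2, 1, 6
Ranks of variable 2: 4, 3, 5, 1, 2, 6
d = r₁ − r₂: -1, 2, -1, 1, -1, 0
d²: 1, 4, 1, 1, 1, 0; Σd² = 8
ρ = 1 − 6·8/(6·35) = 1 − 48/210 = 0.771

0.771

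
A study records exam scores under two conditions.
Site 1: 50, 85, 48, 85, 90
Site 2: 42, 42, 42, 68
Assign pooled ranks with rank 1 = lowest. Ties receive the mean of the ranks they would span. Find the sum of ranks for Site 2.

12

Sorted (ascending): 42, 42, 42, 48, 50, 68, 85, 85, 90
The 3 values of 42 occupy positions 1–3 → average rank 2.
The 2 values of 85 occupy positions 7–8 → average rank (7+8)/2 = 7.5.
Site 2 values → pooled ranks: 42→2, 42→2, 42→2, 68→6
Rank sum = 2 + 2 + 2 + 6 = 12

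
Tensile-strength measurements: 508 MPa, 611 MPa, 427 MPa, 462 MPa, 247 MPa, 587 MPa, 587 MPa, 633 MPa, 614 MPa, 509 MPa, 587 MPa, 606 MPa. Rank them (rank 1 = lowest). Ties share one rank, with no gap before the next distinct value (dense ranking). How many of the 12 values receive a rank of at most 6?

8

Sorted (ascending): 247, 427, 462, 508, 509, 587, 587, 587, 606, 611, 614, 633
The 3 values of 587 share dense rank 6.
Remaining distinct values take the next consecutive integers.
Ranks ≤ 6: {1, 2, 3, 4, 5, 6, 6, 6} → 8 values.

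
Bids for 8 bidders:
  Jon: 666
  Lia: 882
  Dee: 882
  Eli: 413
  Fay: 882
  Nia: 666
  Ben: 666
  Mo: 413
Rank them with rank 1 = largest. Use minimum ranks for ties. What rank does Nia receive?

4

Sorted (descending): 882, 882, 882, 666, 666, 666, 413, 413
The 3 values of 882 occupy positions 1–3 → each gets rank 1.
The 3 values of 666 occupy positions 4–6 → each gets rank 4.
The 2 values of 413 occupy positions 7–8 → each gets rank 7.
Nia has value 666 → rank 4.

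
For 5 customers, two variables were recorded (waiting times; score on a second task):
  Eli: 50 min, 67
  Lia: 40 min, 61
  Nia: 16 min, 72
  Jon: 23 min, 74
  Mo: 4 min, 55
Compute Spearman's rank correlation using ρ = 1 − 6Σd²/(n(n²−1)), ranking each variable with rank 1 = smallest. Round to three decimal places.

Ranks of variable 1: 5, 4, 2, 3, 1
Ranks of variable 2: 3, 2, 4, 5, 1
d = r₁ − r₂: 2, 2, -2, -2, 0
d²: 4, 4, 4, 4, 0; Σd² = 16
ρ = 1 − 6·16/(5·24) = 1 − 96/120 = 0.200

0.200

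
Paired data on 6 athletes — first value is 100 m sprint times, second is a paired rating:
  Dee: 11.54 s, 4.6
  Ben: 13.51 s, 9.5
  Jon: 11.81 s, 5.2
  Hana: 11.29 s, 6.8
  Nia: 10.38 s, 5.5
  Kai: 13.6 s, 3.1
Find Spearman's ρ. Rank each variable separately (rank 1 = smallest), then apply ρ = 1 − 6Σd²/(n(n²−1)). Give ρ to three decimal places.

Ranks of variable 1: 3, 5, 4, 2, 1, 6
Ranks of variable 2: 2, 6, 3, 5, 4, 1
d = r₁ − r₂: 1, -1, 1, -3, -3, 5
d²: 1, 1, 1, 9, 9, 25; Σd² = 46
ρ = 1 − 6·46/(6·35) = 1 − 276/210 = -0.314

-0.314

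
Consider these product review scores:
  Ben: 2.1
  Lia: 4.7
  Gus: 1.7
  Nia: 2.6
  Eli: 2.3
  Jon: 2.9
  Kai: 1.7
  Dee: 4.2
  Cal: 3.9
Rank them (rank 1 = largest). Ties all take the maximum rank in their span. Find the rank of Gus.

9

Sorted (descending): 4.7, 4.2, 3.9, 2.9, 2.6, 2.3, 2.1, 1.7, 1.7
The 2 values of 1.7 occupy positions 8–9 → each gets rank 9.
Gus has value 1.7 → rank 9.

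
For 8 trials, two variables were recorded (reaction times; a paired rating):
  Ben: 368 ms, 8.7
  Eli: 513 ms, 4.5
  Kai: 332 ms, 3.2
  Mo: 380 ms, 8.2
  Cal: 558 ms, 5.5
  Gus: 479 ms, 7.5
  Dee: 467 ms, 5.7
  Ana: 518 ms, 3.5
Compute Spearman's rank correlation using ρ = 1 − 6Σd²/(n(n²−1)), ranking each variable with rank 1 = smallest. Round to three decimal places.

-0.238

Ranks of variable 1: 2, 6, 1, 3, 8, 5, 4, 7
Ranks of variable 2: 8, 3, 1, 7, 4, 6, 5, 2
d = r₁ − r₂: -6, 3, 0, -4, 4, -1, -1, 5
d²: 36, 9, 0, 16, 16, 1, 1, 25; Σd² = 104
ρ = 1 − 6·104/(8·63) = 1 − 624/504 = -0.238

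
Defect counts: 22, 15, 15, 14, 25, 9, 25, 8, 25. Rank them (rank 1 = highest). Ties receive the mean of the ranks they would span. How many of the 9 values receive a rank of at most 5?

4

Sorted (descending): 25, 25, 25, 22, 15, 15, 14, 9, 8
The 3 values of 25 occupy positions 1–3 → average rank 2.
The 2 values of 15 occupy positions 5–6 → average rank (5+6)/2 = 5.5.
Ranks ≤ 5: {2, 2, 2, 4} → 4 values.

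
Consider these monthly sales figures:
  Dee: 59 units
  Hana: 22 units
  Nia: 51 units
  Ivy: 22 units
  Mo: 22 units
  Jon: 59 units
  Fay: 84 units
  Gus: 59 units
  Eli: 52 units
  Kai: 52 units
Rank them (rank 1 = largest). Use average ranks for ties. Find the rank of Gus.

3

Sorted (descending): 84, 59, 59, 59, 52, 52, 51, 22, 22, 22
The 3 values of 59 occupy positions 2–4 → average rank 3.
The 2 values of 52 occupy positions 5–6 → average rank (5+6)/2 = 5.5.
The 3 values of 22 occupy positions 8–10 → average rank 9.
Gus has value 59 units → rank 3.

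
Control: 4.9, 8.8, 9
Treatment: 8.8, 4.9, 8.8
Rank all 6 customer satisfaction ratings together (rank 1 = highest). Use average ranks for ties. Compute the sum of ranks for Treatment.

11.5

Sorted (descending): 9, 8.8, 8.8, 8.8, 4.9, 4.9
The 3 values of 8.8 occupy positions 2–4 → average rank 3.
The 2 values of 4.9 occupy positions 5–6 → average rank (5+6)/2 = 5.5.
Treatment values → pooled ranks: 8.8→3, 4.9→5.5, 8.8→3
Rank sum = 3 + 5.5 + 3 = 11.5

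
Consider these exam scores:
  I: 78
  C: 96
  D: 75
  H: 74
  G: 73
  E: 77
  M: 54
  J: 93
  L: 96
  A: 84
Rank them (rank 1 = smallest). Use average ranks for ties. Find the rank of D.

Sorted (ascending): 54, 73, 74, 75, 77, 78, 84, 93, 96, 96
The 2 values of 96 occupy positions 9–10 → average rank (9+10)/2 = 9.5.
D has value 75 → rank 4.

4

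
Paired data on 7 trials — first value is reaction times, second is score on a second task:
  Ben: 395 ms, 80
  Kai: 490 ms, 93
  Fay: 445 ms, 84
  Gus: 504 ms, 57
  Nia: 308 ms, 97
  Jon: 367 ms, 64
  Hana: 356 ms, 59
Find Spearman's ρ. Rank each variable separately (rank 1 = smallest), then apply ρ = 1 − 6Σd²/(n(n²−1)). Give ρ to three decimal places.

-0.286

Ranks of variable 1: 4, 6, 5, 7, 1, 3, 2
Ranks of variable 2: 4, 6, 5, 1, 7, 3, 2
d = r₁ − r₂: 0, 0, 0, 6, -6, 0, 0
d²: 0, 0, 0, 36, 36, 0, 0; Σd² = 72
ρ = 1 − 6·72/(7·48) = 1 − 432/336 = -0.286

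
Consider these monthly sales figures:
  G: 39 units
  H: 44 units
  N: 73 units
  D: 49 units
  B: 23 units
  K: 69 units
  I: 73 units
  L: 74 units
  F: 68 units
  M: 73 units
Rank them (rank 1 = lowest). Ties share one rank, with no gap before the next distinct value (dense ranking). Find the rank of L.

8

Sorted (ascending): 23, 39, 44, 49, 68, 69, 73, 73, 73, 74
The 3 values of 73 share dense rank 7.
Remaining distinct values take the next consecutive integers.
L has value 74 units → rank 8.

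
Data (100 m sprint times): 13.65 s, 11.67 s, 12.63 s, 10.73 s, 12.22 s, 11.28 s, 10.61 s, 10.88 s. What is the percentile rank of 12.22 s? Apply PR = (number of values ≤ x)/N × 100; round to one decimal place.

N = 8.
Strictly below 12.22: 5. Equal to 12.22: 1.
PR = 6/8 × 100 = 75.0

75.0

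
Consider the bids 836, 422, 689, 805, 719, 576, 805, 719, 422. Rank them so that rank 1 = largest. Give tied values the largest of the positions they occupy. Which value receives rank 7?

Sorted (descending): 836, 805, 805, 719, 719, 689, 576, 422, 422
The 2 values of 805 occupy positions 2–3 → each gets rank 3.
The 2 values of 719 occupy positions 4–5 → each gets rank 5.
The 2 values of 422 occupy positions 8–9 → each gets rank 9.
Rank 7 → value 576.

576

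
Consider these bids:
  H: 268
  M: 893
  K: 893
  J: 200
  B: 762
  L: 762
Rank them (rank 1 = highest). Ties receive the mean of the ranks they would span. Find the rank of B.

3.5

Sorted (descending): 893, 893, 762, 762, 268, 200
The 2 values of 893 occupy positions 1–2 → average rank (1+2)/2 = 1.5.
The 2 values of 762 occupy positions 3–4 → average rank (3+4)/2 = 3.5.
B has value 762 → rank 3.5.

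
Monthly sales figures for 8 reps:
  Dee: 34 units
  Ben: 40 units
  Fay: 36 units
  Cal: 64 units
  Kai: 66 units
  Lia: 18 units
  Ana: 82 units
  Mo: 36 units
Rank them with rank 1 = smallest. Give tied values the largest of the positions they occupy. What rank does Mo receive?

4

Sorted (ascending): 18, 34, 36, 36, 40, 64, 66, 82
The 2 values of 36 occupy positions 3–4 → each gets rank 4.
Mo has value 36 units → rank 4.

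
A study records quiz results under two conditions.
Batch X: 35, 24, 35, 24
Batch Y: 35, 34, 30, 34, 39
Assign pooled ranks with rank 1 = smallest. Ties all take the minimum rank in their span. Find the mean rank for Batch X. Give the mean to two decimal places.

3.50

Sorted (ascending): 24, 24, 30, 34, 34, 35, 35, 35, 39
The 2 values of 24 occupy positions 1–2 → each gets rank 1.
The 2 values of 34 occupy positions 4–5 → each gets rank 4.
The 3 values of 35 occupy positions 6–8 → each gets rank 6.
Batch X values → pooled ranks: 35→6, 24→1, 35→6, 24→1
Mean rank = (6 + 1 + 6 + 1) / 4 = 3.50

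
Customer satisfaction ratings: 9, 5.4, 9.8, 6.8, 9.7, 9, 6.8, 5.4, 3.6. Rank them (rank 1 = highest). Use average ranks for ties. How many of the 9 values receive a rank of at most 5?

Sorted (descending): 9.8, 9.7, 9, 9, 6.8, 6.8, 5.4, 5.4, 3.6
The 2 values of 9 occupy positions 3–4 → average rank (3+4)/2 = 3.5.
The 2 values of 6.8 occupy positions 5–6 → average rank (5+6)/2 = 5.5.
The 2 values of 5.4 occupy positions 7–8 → average rank (7+8)/2 = 7.5.
Ranks ≤ 5: {1, 2, 3.5, 3.5} → 4 values.

4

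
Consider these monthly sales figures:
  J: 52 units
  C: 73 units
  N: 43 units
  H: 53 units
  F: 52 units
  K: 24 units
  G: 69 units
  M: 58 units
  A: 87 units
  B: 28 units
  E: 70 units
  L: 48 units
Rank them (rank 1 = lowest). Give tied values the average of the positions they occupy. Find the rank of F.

Sorted (ascending): 24, 28, 43, 48, 52, 52, 53, 58, 69, 70, 73, 87
The 2 values of 52 occupy positions 5–6 → average rank (5+6)/2 = 5.5.
F has value 52 units → rank 5.5.

5.5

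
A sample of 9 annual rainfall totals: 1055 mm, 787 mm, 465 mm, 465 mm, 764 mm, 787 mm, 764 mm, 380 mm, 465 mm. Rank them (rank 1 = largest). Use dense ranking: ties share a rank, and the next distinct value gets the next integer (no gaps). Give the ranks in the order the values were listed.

Sorted (descending): 1055, 787, 787, 764, 764, 465, 465, 465, 380
The 2 values of 787 share dense rank 2.
The 2 values of 764 share dense rank 3.
The 3 values of 465 share dense rank 4.
Remaining distinct values take the next consecutive integers.

1, 2, 4, 4, 3, 2, 3, 5, 4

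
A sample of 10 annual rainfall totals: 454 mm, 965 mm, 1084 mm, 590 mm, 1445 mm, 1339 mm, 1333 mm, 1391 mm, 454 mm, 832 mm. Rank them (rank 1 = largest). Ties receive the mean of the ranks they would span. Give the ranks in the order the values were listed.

9.5, 6, 5, 8, 1, 3, 4, 2, 9.5, 7

Sorted (descending): 1445, 1391, 1339, 1333, 1084, 965, 832, 590, 454, 454
The 2 values of 454 occupy positions 9–10 → average rank (9+10)/2 = 9.5.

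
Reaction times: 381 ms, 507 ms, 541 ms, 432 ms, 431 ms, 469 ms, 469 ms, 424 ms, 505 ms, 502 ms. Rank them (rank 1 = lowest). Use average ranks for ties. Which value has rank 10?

Sorted (ascending): 381, 424, 431, 432, 469, 469, 502, 505, 507, 541
The 2 values of 469 occupy positions 5–6 → average rank (5+6)/2 = 5.5.
Rank 10 → value 541.

541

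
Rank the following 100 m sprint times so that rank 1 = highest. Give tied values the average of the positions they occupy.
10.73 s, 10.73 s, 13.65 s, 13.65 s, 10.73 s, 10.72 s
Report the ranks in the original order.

Sorted (descending): 13.65, 13.65, 10.73, 10.73, 10.73, 10.72
The 2 values of 13.65 occupy positions 1–2 → average rank (1+2)/2 = 1.5.
The 3 values of 10.73 occupy positions 3–5 → average rank 4.

4, 4, 1.5, 1.5, 4, 6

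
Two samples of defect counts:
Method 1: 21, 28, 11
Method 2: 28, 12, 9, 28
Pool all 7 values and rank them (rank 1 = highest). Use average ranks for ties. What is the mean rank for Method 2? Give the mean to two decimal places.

Sorted (descending): 28, 28, 28, 21, 12, 11, 9
The 3 values of 28 occupy positions 1–3 → average rank 2.
Method 2 values → pooled ranks: 28→2, 12→5, 9→7, 28→2
Mean rank = (2 + 5 + 7 + 2) / 4 = 4.00

4.00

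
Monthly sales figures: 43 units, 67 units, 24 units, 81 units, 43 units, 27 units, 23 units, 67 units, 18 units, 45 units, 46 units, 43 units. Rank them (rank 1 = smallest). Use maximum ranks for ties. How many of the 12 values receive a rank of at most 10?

Sorted (ascending): 18, 23, 24, 27, 43, 43, 43, 45, 46, 67, 67, 81
The 3 values of 43 occupy positions 5–7 → each gets rank 7.
The 2 values of 67 occupy positions 10–11 → each gets rank 11.
Ranks ≤ 10: {1, 2, 3, 4, 7, 7, 7, 8, 9} → 9 values.

9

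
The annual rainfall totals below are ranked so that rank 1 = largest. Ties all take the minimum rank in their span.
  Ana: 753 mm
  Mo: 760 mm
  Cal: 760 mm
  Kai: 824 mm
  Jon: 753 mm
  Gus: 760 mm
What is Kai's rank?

Sorted (descending): 824, 760, 760, 760, 753, 753
The 3 values of 760 occupy positions 2–4 → each gets rank 2.
The 2 values of 753 occupy positions 5–6 → each gets rank 5.
Kai has value 824 mm → rank 1.

1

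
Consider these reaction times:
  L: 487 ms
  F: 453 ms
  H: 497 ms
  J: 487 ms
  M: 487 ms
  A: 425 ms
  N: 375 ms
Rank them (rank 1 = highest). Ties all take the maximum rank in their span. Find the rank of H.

1

Sorted (descending): 497, 487, 487, 487, 453, 425, 375
The 3 values of 487 occupy positions 2–4 → each gets rank 4.
H has value 497 ms → rank 1.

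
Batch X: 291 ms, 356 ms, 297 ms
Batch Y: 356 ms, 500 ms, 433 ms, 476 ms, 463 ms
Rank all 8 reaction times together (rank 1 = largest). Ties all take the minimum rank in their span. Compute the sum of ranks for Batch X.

20

Sorted (descending): 500, 476, 463, 433, 356, 356, 297, 291
The 2 values of 356 occupy positions 5–6 → each gets rank 5.
Batch X values → pooled ranks: 291→8, 356→5, 297→7
Rank sum = 8 + 5 + 7 = 20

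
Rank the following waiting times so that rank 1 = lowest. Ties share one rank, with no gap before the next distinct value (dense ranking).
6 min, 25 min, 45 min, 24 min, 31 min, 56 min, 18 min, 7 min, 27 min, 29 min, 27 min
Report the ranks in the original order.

Sorted (ascending): 6, 7, 18, 24, 25, 27, 27, 29, 31, 45, 56
The 2 values of 27 share dense rank 6.
Remaining distinct values take the next consecutive integers.

1, 5, 9, 4, 8, 10, 3, 2, 6, 7, 6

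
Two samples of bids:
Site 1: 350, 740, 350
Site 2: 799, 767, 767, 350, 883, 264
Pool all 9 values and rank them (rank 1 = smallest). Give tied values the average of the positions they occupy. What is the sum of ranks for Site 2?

34

Sorted (ascending): 264, 350, 350, 350, 740, 767, 767, 799, 883
The 3 values of 350 occupy positions 2–4 → average rank 3.
The 2 values of 767 occupy positions 6–7 → average rank (6+7)/2 = 6.5.
Site 2 values → pooled ranks: 799→8, 767→6.5, 767→6.5, 350→3, 883→9, 264→1
Rank sum = 8 + 6.5 + 6.5 + 3 + 9 + 1 = 34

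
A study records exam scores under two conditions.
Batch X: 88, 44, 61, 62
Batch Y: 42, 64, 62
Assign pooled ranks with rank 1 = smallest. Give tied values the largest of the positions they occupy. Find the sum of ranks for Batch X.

17

Sorted (ascending): 42, 44, 61, 62, 62, 64, 88
The 2 values of 62 occupy positions 4–5 → each gets rank 5.
Batch X values → pooled ranks: 88→7, 44→2, 61→3, 62→5
Rank sum = 7 + 2 + 3 + 5 = 17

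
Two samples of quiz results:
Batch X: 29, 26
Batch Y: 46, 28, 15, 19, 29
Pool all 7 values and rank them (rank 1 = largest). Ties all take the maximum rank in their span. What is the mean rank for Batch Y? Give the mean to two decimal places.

Sorted (descending): 46, 29, 29, 28, 26, 19, 15
The 2 values of 29 occupy positions 2–3 → each gets rank 3.
Batch Y values → pooled ranks: 46→1, 28→4, 15→7, 19→6, 29→3
Mean rank = (1 + 4 + 7 + 6 + 3) / 5 = 4.20

4.20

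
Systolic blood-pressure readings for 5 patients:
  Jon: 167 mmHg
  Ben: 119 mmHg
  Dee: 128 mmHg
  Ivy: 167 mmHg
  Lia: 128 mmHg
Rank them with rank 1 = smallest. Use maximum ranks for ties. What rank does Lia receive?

3

Sorted (ascending): 119, 128, 128, 167, 167
The 2 values of 128 occupy positions 2–3 → each gets rank 3.
The 2 values of 167 occupy positions 4–5 → each gets rank 5.
Lia has value 128 mmHg → rank 3.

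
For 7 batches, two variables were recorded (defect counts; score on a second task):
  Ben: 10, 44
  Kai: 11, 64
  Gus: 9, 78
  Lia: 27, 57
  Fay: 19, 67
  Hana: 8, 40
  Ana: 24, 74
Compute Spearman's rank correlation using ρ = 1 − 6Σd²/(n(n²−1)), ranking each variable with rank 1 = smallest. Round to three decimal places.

0.250

Ranks of variable 1: 3, 4, 2, 7, 5, 1, 6
Ranks of variable 2: 2, 4, 7, 3, 5, 1, 6
d = r₁ − r₂: 1, 0, -5, 4, 0, 0, 0
d²: 1, 0, 25, 16, 0, 0, 0; Σd² = 42
ρ = 1 − 6·42/(7·48) = 1 − 252/336 = 0.250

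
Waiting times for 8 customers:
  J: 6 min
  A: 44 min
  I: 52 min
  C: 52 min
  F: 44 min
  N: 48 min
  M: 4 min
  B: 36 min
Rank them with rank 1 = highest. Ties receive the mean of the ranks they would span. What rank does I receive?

Sorted (descending): 52, 52, 48, 44, 44, 36, 6, 4
The 2 values of 52 occupy positions 1–2 → average rank (1+2)/2 = 1.5.
The 2 values of 44 occupy positions 4–5 → average rank (4+5)/2 = 4.5.
I has value 52 min → rank 1.5.

1.5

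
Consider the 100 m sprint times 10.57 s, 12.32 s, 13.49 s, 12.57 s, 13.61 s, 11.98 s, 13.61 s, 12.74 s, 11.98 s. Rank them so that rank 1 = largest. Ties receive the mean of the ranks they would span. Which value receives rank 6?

Sorted (descending): 13.61, 13.61, 13.49, 12.74, 12.57, 12.32, 11.98, 11.98, 10.57
The 2 values of 13.61 occupy positions 1–2 → average rank (1+2)/2 = 1.5.
The 2 values of 11.98 occupy positions 7–8 → average rank (7+8)/2 = 7.5.
Rank 6 → value 12.32.

12.32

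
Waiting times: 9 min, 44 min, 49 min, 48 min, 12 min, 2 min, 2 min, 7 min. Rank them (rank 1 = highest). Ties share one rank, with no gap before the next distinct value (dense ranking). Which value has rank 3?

Sorted (descending): 49, 48, 44, 12, 9, 7, 2, 2
The 2 values of 2 share dense rank 7.
Remaining distinct values take the next consecutive integers.
Rank 3 → value 44.

44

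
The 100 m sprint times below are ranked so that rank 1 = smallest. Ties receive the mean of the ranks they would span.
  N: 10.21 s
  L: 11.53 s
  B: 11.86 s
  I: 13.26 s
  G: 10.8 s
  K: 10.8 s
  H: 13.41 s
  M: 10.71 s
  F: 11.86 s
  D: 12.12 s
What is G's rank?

3.5

Sorted (ascending): 10.21, 10.71, 10.8, 10.8, 11.53, 11.86, 11.86, 12.12, 13.26, 13.41
The 2 values of 10.8 occupy positions 3–4 → average rank (3+4)/2 = 3.5.
The 2 values of 11.86 occupy positions 6–7 → average rank (6+7)/2 = 6.5.
G has value 10.8 s → rank 3.5.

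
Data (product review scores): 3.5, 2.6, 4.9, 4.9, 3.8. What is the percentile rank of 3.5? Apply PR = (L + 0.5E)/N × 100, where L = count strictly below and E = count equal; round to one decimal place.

30.0

N = 5.
Strictly below 3.5: 1. Equal to 3.5: 1.
PR = (1 + 0.5·1)/5 × 100 = 30.0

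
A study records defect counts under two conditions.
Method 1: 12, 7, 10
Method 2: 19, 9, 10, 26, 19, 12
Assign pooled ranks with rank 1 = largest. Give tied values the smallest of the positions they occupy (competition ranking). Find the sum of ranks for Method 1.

19

Sorted (descending): 26, 19, 19, 12, 12, 10, 10, 9, 7
The 2 values of 19 occupy positions 2–3 → each gets rank 2.
The 2 values of 12 occupy positions 4–5 → each gets rank 4.
The 2 values of 10 occupy positions 6–7 → each gets rank 6.
Method 1 values → pooled ranks: 12→4, 7→9, 10→6
Rank sum = 4 + 9 + 6 = 19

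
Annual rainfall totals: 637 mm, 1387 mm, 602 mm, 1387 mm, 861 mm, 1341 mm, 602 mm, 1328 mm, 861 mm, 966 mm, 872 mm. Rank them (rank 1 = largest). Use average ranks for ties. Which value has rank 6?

872

Sorted (descending): 1387, 1387, 1341, 1328, 966, 872, 861, 861, 637, 602, 602
The 2 values of 1387 occupy positions 1–2 → average rank (1+2)/2 = 1.5.
The 2 values of 861 occupy positions 7–8 → average rank (7+8)/2 = 7.5.
The 2 values of 602 occupy positions 10–11 → average rank (10+11)/2 = 10.5.
Rank 6 → value 872.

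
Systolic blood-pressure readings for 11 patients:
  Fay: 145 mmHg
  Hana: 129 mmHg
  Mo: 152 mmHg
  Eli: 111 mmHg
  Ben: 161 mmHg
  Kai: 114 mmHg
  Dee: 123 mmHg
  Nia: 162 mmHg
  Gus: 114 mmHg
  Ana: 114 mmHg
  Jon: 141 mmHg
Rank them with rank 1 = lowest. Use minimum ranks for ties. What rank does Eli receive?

Sorted (ascending): 111, 114, 114, 114, 123, 129, 141, 145, 152, 161, 162
The 3 values of 114 occupy positions 2–4 → each gets rank 2.
Eli has value 111 mmHg → rank 1.

1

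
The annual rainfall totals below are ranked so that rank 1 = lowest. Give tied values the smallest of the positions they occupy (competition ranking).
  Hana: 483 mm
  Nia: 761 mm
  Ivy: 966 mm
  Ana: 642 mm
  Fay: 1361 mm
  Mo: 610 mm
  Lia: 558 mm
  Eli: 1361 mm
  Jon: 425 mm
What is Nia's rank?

6

Sorted (ascending): 425, 483, 558, 610, 642, 761, 966, 1361, 1361
The 2 values of 1361 occupy positions 8–9 → each gets rank 8.
Nia has value 761 mm → rank 6.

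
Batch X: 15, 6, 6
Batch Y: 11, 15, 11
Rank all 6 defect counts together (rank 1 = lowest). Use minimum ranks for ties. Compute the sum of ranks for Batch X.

Sorted (ascending): 6, 6, 11, 11, 15, 15
The 2 values of 6 occupy positions 1–2 → each gets rank 1.
The 2 values of 11 occupy positions 3–4 → each gets rank 3.
The 2 values of 15 occupy positions 5–6 → each gets rank 5.
Batch X values → pooled ranks: 15→5, 6→1, 6→1
Rank sum = 5 + 1 + 1 = 7

7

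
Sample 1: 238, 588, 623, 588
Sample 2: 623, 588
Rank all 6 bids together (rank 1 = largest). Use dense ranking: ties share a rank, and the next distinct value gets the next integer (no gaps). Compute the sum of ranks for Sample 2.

3

Sorted (descending): 623, 623, 588, 588, 588, 238
The 2 values of 623 share dense rank 1.
The 3 values of 588 share dense rank 2.
Remaining distinct values take the next consecutive integers.
Sample 2 values → pooled ranks: 623→1, 588→2
Rank sum = 1 + 2 = 3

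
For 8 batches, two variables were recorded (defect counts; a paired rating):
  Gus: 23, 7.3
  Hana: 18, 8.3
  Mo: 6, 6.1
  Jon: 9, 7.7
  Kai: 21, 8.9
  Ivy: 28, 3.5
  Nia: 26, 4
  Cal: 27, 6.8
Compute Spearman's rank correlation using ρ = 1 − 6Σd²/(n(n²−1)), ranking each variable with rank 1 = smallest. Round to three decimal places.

Ranks of variable 1: 5, 3, 1, 2, 4, 8, 6, 7
Ranks of variable 2: 5, 7, 3, 6, 8, 1, 2, 4
d = r₁ − r₂: 0, -4, -2, -4, -4, 7, 4, 3
d²: 0, 16, 4, 16, 16, 49, 16, 9; Σd² = 126
ρ = 1 − 6·126/(8·63) = 1 − 756/504 = -0.500

-0.500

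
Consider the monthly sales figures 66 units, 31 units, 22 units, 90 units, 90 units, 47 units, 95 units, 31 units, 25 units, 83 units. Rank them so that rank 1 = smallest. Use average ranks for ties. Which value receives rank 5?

47

Sorted (ascending): 22, 25, 31, 31, 47, 66, 83, 90, 90, 95
The 2 values of 31 occupy positions 3–4 → average rank (3+4)/2 = 3.5.
The 2 values of 90 occupy positions 8–9 → average rank (8+9)/2 = 8.5.
Rank 5 → value 47.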